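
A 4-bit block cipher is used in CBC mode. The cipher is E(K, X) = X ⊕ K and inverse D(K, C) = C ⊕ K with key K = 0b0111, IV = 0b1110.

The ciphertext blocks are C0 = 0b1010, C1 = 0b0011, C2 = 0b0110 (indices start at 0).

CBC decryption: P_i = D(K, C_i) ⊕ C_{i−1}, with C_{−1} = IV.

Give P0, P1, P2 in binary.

P0 = 0b0011, P1 = 0b1110, P2 = 0b0010

P0: D(K, 0b1010) = 0b1101; 0b1101 ⊕ 0b1110 = 0b0011.
P1: D(K, 0b0011) = 0b0100; 0b0100 ⊕ 0b1010 = 0b1110.
P2: D(K, 0b0110) = 0b0001; 0b0001 ⊕ 0b0011 = 0b0010.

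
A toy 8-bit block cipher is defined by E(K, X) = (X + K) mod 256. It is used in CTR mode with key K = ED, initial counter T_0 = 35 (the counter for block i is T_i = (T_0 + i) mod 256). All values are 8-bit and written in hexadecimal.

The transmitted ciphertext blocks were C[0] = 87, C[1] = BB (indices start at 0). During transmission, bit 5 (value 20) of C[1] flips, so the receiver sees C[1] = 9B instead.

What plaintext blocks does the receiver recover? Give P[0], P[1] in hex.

CTR decryption: S_i = E(K, T_i) where T_i is the counter for block i; P_i = C_i ⊕ S_i.
Only C[1] changed, to 9B. In CTR, a change in C_i flips the same bit in P_i only; the keystream is unaffected. Decrypting the received ciphertext:
P[0]: T = 35, S = E(K, T) = 22; 87 ⊕ 22 = A5.
P[1]: T = 36, S = E(K, T) = 23; 9B ⊕ 23 = B8.
Blocks that differ from the original plaintext: P[1].

P[0] = A5, P[1] = B8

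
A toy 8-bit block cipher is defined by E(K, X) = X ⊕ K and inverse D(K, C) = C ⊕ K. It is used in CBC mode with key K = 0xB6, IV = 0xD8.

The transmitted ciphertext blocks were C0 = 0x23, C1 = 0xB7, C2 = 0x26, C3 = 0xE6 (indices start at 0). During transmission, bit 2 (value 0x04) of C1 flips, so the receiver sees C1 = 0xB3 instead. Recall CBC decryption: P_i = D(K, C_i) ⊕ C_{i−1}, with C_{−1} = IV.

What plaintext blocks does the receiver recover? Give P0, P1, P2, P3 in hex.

Only C1 changed, to 0xB3. In CBC, a change in C_i garbles P_i and flips the same bit in P_{i+1}. Decrypting the received ciphertext:
P0: D(K, 0x23) = 0x95; 0x95 ⊕ 0xD8 = 0x4D.
P1: D(K, 0xB3) = 0x05; 0x05 ⊕ 0x23 = 0x26.
P2: D(K, 0x26) = 0x90; 0x90 ⊕ 0xB3 = 0x23.
P3: D(K, 0xE6) = 0x50; 0x50 ⊕ 0x26 = 0x76.
Blocks that differ from the original plaintext: P1, P2.

P0 = 0x4D, P1 = 0x26, P2 = 0x23, P3 = 0x76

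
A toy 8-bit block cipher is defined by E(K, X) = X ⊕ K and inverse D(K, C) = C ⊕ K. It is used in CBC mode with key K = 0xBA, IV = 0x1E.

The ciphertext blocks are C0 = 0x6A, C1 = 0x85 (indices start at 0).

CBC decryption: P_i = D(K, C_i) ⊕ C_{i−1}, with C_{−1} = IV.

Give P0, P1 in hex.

P0 = 0xCE, P1 = 0x55

P0: D(K, 0x6A) = 0xD0; 0xD0 ⊕ 0x1E = 0xCE.
P1: D(K, 0x85) = 0x3F; 0x3F ⊕ 0x6A = 0x55.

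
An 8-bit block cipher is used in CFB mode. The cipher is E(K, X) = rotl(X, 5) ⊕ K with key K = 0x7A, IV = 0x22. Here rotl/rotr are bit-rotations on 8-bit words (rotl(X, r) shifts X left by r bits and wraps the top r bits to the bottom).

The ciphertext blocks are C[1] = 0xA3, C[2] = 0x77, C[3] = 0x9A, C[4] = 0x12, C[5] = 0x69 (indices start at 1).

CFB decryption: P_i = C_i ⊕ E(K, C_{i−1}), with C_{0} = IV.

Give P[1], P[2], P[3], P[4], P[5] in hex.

P[1] = 0x9D, P[2] = 0x79, P[3] = 0x0E, P[4] = 0x3B, P[5] = 0x51

P[1]: E(K, 0x22) = 0x3E; 0xA3 ⊕ 0x3E = 0x9D.
P[2]: E(K, 0xA3) = 0x0E; 0x77 ⊕ 0x0E = 0x79.
P[3]: E(K, 0x77) = 0x94; 0x9A ⊕ 0x94 = 0x0E.
P[4]: E(K, 0x9A) = 0x29; 0x12 ⊕ 0x29 = 0x3B.
P[5]: E(K, 0x12) = 0x38; 0x69 ⊕ 0x38 = 0x51.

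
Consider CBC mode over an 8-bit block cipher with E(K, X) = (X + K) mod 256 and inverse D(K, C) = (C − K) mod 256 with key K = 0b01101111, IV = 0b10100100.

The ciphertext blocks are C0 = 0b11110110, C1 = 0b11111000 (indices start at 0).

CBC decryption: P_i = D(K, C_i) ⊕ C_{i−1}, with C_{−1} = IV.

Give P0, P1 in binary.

P0 = 0b00100011, P1 = 0b01111111

P0: D(K, 0b11110110) = 0b10000111; 0b10000111 ⊕ 0b10100100 = 0b00100011.
P1: D(K, 0b11111000) = 0b10001001; 0b10001001 ⊕ 0b11110110 = 0b01111111.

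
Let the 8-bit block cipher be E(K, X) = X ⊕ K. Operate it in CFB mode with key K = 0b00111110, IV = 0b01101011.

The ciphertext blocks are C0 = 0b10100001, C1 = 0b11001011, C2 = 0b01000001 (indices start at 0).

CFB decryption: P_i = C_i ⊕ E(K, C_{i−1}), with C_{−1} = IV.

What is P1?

P1: E(K, 0b10100001) = 0b10011111; 0b11001011 ⊕ 0b10011111 = 0b01010100.

P1 = 0b01010100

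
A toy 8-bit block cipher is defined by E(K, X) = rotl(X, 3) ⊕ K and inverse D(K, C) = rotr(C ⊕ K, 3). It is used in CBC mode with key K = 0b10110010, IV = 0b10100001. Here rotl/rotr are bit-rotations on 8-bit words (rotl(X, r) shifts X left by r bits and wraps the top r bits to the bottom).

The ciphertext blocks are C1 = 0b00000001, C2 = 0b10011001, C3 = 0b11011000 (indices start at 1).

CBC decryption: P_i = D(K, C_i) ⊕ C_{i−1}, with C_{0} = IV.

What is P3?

P3: D(K, 0b11011000) = 0b01001101; 0b01001101 ⊕ 0b10011001 = 0b11010100.

P3 = 0b11010100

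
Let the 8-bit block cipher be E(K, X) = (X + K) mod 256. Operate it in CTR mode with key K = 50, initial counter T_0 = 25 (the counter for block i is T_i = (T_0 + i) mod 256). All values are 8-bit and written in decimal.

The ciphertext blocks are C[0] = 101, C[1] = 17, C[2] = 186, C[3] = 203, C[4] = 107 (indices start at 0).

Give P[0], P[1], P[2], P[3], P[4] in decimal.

CTR decryption: S_i = E(K, T_i) where T_i is the counter for block i; P_i = C_i ⊕ S_i.
P[0]: T = 25, S = E(K, T) = 75; 101 ⊕ 75 = 46.
P[1]: T = 26, S = E(K, T) = 76; 17 ⊕ 76 = 93.
P[2]: T = 27, S = E(K, T) = 77; 186 ⊕ 77 = 247.
P[3]: T = 28, S = E(K, T) = 78; 203 ⊕ 78 = 133.
P[4]: T = 29, S = E(K, T) = 79; 107 ⊕ 79 = 36.

P[0] = 46, P[1] = 93, P[2] = 247, P[3] = 133, P[4] = 36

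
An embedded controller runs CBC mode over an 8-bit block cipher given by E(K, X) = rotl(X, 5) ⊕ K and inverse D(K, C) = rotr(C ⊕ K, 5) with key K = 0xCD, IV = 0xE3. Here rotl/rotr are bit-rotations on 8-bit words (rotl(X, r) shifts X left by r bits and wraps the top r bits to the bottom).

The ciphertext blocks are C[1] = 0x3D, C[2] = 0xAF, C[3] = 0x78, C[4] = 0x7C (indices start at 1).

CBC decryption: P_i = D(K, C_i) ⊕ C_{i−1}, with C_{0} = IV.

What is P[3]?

P[3]: D(K, 0x78) = 0xAD; 0xAD ⊕ 0xAF = 0x02.

P[3] = 0x02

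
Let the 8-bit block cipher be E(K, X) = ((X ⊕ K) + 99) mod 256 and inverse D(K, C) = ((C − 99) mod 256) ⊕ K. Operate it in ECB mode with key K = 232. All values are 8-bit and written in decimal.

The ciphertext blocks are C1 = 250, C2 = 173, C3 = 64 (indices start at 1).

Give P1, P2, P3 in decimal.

ECB decryption: P_i = D(K, C_i).
P1: D(K, 250) = 127.
P2: D(K, 173) = 162.
P3: D(K, 64) = 53.

P1 = 127, P2 = 162, P3 = 53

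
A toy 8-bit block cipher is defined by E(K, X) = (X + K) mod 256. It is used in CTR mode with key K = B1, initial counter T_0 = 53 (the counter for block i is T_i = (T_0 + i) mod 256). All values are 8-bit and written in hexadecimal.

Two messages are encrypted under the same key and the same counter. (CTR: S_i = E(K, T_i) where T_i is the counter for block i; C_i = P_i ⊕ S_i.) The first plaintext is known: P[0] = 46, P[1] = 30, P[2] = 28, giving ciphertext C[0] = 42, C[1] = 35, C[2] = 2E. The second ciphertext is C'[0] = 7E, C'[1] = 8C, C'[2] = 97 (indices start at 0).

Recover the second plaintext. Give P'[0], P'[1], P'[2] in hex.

P'[0] = 7A, P'[1] = 89, P'[2] = 91

In CTR with a reused counter, both messages share the same keystream S_i, so C_i ⊕ C'_i = P_i ⊕ P'_i and thus P'_i = P_i ⊕ C_i ⊕ C'_i.
P'[0]: 46 ⊕ 42 ⊕ 7E = 7A.
P'[1]: 30 ⊕ 35 ⊕ 8C = 89.
P'[2]: 28 ⊕ 2E ⊕ 97 = 91.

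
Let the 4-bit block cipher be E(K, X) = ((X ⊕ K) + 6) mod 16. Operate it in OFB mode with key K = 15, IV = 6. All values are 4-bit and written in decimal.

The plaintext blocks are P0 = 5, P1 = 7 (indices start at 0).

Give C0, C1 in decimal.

C0 = 10, C1 = 1

OFB encryption: S_i = E(K, S_{i−1}) with S_{−1} = IV; C_i = P_i ⊕ S_i.
C0: S = E(K, 6) = 15; 5 ⊕ 15 = 10.
C1: S = E(K, 15) = 6; 7 ⊕ 6 = 1.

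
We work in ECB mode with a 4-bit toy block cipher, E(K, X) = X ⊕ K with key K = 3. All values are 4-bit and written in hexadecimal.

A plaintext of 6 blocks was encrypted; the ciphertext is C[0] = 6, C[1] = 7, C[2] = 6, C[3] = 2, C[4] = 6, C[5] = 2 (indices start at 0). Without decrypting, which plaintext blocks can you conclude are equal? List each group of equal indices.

ECB encrypts each block independently with the same key, so equal ciphertext blocks imply equal plaintext blocks.
C[0] = C[2] = C[4] = 6, so P[0] = P[2] = P[4].
C[3] = C[5] = 2, so P[3] = P[5].

P[0] = P[2] = P[4]; P[3] = P[5]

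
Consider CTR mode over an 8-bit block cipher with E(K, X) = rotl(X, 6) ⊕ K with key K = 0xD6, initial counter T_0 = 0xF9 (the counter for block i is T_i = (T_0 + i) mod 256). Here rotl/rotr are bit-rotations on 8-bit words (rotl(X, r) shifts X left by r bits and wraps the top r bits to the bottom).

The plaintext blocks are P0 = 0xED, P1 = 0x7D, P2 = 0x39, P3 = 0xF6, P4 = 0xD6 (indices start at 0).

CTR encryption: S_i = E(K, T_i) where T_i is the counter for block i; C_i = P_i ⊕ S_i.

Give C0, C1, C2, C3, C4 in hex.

C0 = 0x45, C1 = 0x15, C2 = 0x11, C3 = 0x1F, C4 = 0x7F

C0: T = 0xF9, S = E(K, T) = 0xA8; 0xED ⊕ 0xA8 = 0x45.
C1: T = 0xFA, S = E(K, T) = 0x68; 0x7D ⊕ 0x68 = 0x15.
C2: T = 0xFB, S = E(K, T) = 0x28; 0x39 ⊕ 0x28 = 0x11.
C3: T = 0xFC, S = E(K, T) = 0xE9; 0xF6 ⊕ 0xE9 = 0x1F.
C4: T = 0xFD, S = E(K, T) = 0xA9; 0xD6 ⊕ 0xA9 = 0x7F.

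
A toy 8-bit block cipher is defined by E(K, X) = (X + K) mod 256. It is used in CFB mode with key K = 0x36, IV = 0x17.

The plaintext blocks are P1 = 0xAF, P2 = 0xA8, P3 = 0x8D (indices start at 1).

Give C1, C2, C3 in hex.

C1 = 0xE2, C2 = 0xB0, C3 = 0x6B

CFB encryption: C_i = P_i ⊕ E(K, C_{i−1}), with C_{0} = IV.
C1: E(K, 0x17) = 0x4D; 0xAF ⊕ 0x4D = 0xE2.
C2: E(K, 0xE2) = 0x18; 0xA8 ⊕ 0x18 = 0xB0.
C3: E(K, 0xB0) = 0xE6; 0x8D ⊕ 0xE6 = 0x6B.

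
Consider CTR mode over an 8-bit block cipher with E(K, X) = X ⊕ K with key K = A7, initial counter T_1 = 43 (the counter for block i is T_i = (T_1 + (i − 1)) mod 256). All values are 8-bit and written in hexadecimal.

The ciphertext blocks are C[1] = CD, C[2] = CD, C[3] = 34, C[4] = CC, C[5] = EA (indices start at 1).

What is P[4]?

CTR decryption: S_i = E(K, T_i) where T_i is the counter for block i; P_i = C_i ⊕ S_i.
P[4]: T = 46, S = E(K, T) = E1; CC ⊕ E1 = 2D.

P[4] = 2D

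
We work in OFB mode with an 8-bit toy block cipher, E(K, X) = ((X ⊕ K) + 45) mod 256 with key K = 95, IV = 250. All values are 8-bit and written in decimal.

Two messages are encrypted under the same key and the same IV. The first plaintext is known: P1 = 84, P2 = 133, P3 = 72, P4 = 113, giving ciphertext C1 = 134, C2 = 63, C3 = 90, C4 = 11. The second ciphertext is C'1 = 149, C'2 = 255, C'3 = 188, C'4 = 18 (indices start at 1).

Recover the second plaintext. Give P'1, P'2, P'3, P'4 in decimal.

In OFB with a reused IV, both messages share the same keystream S_i, so C_i ⊕ C'_i = P_i ⊕ P'_i and thus P'_i = P_i ⊕ C_i ⊕ C'_i.
P'1: 84 ⊕ 134 ⊕ 149 = 71.
P'2: 133 ⊕ 63 ⊕ 255 = 69.
P'3: 72 ⊕ 90 ⊕ 188 = 174.
P'4: 113 ⊕ 11 ⊕ 18 = 104.

P'1 = 71, P'2 = 69, P'3 = 174, P'4 = 104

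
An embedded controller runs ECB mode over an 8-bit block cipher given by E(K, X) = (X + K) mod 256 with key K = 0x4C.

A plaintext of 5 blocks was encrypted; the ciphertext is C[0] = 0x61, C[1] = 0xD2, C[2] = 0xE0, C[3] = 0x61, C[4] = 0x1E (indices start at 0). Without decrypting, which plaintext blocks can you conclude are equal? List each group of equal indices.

P[0] = P[3]

ECB encrypts each block independently with the same key, so equal ciphertext blocks imply equal plaintext blocks.
C[0] = C[3] = 0x61, so P[0] = P[3].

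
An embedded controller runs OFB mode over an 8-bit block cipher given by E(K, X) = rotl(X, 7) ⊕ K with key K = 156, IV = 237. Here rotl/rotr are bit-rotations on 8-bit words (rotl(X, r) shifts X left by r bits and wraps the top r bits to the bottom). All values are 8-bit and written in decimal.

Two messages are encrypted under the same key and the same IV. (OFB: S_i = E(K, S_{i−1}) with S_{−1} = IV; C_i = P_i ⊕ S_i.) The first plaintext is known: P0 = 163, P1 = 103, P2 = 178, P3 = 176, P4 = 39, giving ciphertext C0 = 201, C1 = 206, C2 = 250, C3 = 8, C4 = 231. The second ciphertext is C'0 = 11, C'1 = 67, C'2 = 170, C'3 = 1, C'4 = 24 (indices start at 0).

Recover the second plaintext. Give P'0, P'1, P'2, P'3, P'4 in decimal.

P'0 = 97, P'1 = 234, P'2 = 226, P'3 = 185, P'4 = 216

In OFB with a reused IV, both messages share the same keystream S_i, so C_i ⊕ C'_i = P_i ⊕ P'_i and thus P'_i = P_i ⊕ C_i ⊕ C'_i.
P'0: 163 ⊕ 201 ⊕ 11 = 97.
P'1: 103 ⊕ 206 ⊕ 67 = 234.
P'2: 178 ⊕ 250 ⊕ 170 = 226.
P'3: 176 ⊕ 8 ⊕ 1 = 185.
P'4: 39 ⊕ 231 ⊕ 24 = 216.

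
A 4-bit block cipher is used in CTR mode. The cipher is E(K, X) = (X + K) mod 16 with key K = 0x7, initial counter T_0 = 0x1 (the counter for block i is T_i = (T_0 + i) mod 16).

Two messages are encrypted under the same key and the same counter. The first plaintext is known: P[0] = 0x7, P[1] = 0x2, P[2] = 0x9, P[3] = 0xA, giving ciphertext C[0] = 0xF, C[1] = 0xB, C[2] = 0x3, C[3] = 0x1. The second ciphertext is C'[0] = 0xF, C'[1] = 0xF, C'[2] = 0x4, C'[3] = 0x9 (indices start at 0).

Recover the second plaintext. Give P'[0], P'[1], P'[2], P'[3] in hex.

P'[0] = 0x7, P'[1] = 0x6, P'[2] = 0xE, P'[3] = 0x2

In CTR with a reused counter, both messages share the same keystream S_i, so C_i ⊕ C'_i = P_i ⊕ P'_i and thus P'_i = P_i ⊕ C_i ⊕ C'_i.
P'[0]: 0x7 ⊕ 0xF ⊕ 0xF = 0x7.
P'[1]: 0x2 ⊕ 0xB ⊕ 0xF = 0x6.
P'[2]: 0x9 ⊕ 0x3 ⊕ 0x4 = 0xE.
P'[3]: 0xA ⊕ 0x1 ⊕ 0x9 = 0x2.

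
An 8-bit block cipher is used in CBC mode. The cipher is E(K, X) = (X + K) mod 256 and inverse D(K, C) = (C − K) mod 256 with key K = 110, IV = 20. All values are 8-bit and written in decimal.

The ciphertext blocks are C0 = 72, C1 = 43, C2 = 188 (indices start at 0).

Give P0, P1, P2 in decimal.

P0 = 206, P1 = 245, P2 = 101

CBC decryption: P_i = D(K, C_i) ⊕ C_{i−1}, with C_{−1} = IV.
P0: D(K, 72) = 218; 218 ⊕ 20 = 206.
P1: D(K, 43) = 189; 189 ⊕ 72 = 245.
P2: D(K, 188) = 78; 78 ⊕ 43 = 101.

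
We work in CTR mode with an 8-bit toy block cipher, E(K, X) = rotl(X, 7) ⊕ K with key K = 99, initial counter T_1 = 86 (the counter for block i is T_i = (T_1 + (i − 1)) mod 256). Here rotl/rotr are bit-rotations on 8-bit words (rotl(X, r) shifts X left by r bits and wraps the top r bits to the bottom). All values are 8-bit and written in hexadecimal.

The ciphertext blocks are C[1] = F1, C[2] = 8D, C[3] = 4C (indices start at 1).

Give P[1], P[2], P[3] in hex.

P[1] = 2B, P[2] = D7, P[3] = 91

CTR decryption: S_i = E(K, T_i) where T_i is the counter for block i; P_i = C_i ⊕ S_i.
P[1]: T = 86, S = E(K, T) = DA; F1 ⊕ DA = 2B.
P[2]: T = 87, S = E(K, T) = 5A; 8D ⊕ 5A = D7.
P[3]: T = 88, S = E(K, T) = DD; 4C ⊕ DD = 91.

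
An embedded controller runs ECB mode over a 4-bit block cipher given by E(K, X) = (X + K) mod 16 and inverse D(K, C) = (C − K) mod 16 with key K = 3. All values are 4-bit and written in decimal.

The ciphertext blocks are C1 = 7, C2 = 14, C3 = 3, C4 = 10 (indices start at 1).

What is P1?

ECB decryption: P_i = D(K, C_i).
P1: D(K, 7) = 4.

P1 = 4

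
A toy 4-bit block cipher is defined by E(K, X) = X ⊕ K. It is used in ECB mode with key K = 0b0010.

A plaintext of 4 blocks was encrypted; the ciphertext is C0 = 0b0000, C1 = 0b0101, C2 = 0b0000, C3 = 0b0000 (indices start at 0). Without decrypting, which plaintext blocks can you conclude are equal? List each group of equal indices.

P0 = P2 = P3

ECB encrypts each block independently with the same key, so equal ciphertext blocks imply equal plaintext blocks.
C0 = C2 = C3 = 0b0000, so P0 = P2 = P3.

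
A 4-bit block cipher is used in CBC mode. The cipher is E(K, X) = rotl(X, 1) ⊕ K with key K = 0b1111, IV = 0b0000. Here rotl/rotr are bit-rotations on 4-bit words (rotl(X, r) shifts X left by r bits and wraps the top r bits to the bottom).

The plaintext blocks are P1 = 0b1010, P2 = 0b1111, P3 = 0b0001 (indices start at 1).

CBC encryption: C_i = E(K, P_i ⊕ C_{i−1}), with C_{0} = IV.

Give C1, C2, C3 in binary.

C1: P1 ⊕ 0b0000 = 0b1010; E(K, 0b1010) = 0b1010.
C2: P2 ⊕ 0b1010 = 0b0101; E(K, 0b0101) = 0b0101.
C3: P3 ⊕ 0b0101 = 0b0100; E(K, 0b0100) = 0b0111.

C1 = 0b1010, C2 = 0b0101, C3 = 0b0111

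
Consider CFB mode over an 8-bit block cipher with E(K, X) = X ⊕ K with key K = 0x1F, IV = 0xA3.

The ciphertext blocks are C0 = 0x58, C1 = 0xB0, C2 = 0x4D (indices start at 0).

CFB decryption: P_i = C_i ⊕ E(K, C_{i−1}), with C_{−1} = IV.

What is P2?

P2 = 0xE2

P2: E(K, 0xB0) = 0xAF; 0x4D ⊕ 0xAF = 0xE2.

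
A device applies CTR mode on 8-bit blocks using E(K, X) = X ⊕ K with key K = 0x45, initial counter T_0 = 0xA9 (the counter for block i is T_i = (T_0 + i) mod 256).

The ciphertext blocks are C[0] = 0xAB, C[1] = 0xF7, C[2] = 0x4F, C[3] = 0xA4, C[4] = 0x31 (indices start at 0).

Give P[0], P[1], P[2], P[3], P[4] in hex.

P[0] = 0x47, P[1] = 0x18, P[2] = 0xA1, P[3] = 0x4D, P[4] = 0xD9

CTR decryption: S_i = E(K, T_i) where T_i is the counter for block i; P_i = C_i ⊕ S_i.
P[0]: T = 0xA9, S = E(K, T) = 0xEC; 0xAB ⊕ 0xEC = 0x47.
P[1]: T = 0xAA, S = E(K, T) = 0xEF; 0xF7 ⊕ 0xEF = 0x18.
P[2]: T = 0xAB, S = E(K, T) = 0xEE; 0x4F ⊕ 0xEE = 0xA1.
P[3]: T = 0xAC, S = E(K, T) = 0xE9; 0xA4 ⊕ 0xE9 = 0x4D.
P[4]: T = 0xAD, S = E(K, T) = 0xE8; 0x31 ⊕ 0xE8 = 0xD9.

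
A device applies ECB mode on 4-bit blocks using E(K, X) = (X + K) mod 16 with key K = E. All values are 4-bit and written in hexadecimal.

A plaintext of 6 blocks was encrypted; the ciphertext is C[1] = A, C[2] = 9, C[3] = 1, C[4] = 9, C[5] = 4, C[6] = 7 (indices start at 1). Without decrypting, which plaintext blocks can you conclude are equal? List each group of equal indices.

P[2] = P[4]

ECB encrypts each block independently with the same key, so equal ciphertext blocks imply equal plaintext blocks.
C[2] = C[4] = 9, so P[2] = P[4].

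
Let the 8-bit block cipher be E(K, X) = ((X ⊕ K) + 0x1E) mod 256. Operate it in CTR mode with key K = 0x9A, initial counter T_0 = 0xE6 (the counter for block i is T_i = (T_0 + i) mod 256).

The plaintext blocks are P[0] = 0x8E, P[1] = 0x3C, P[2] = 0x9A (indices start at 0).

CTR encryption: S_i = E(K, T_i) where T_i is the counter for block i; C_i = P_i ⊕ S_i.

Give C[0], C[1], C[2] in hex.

C[0] = 0x14, C[1] = 0xA7, C[2] = 0x0A

C[0]: T = 0xE6, S = E(K, T) = 0x9A; 0x8E ⊕ 0x9A = 0x14.
C[1]: T = 0xE7, S = E(K, T) = 0x9B; 0x3C ⊕ 0x9B = 0xA7.
C[2]: T = 0xE8, S = E(K, T) = 0x90; 0x9A ⊕ 0x90 = 0x0A.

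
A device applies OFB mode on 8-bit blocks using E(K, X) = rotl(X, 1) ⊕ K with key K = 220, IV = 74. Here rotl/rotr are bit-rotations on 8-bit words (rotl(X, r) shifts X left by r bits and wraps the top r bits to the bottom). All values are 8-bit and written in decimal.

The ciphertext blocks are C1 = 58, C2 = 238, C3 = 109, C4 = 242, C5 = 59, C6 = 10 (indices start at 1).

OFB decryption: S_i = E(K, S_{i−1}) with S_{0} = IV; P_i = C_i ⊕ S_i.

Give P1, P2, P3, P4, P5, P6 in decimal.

P1 = 114, P2 = 162, P3 = 41, P4 = 166, P5 = 79, P6 = 62

P1: S = E(K, 74) = 72; 58 ⊕ 72 = 114.
P2: S = E(K, 72) = 76; 238 ⊕ 76 = 162.
P3: S = E(K, 76) = 68; 109 ⊕ 68 = 41.
P4: S = E(K, 68) = 84; 242 ⊕ 84 = 166.
P5: S = E(K, 84) = 116; 59 ⊕ 116 = 79.
P6: S = E(K, 116) = 52; 10 ⊕ 52 = 62.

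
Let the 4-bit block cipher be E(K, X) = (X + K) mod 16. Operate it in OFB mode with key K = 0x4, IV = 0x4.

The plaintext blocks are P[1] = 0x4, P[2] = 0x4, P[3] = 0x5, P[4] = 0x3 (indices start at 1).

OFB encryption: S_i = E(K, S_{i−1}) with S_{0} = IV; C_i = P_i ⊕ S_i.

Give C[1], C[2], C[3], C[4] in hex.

C[1] = 0xC, C[2] = 0x8, C[3] = 0x5, C[4] = 0x7

C[1]: S = E(K, 0x4) = 0x8; 0x4 ⊕ 0x8 = 0xC.
C[2]: S = E(K, 0x8) = 0xC; 0x4 ⊕ 0xC = 0x8.
C[3]: S = E(K, 0xC) = 0x0; 0x5 ⊕ 0x0 = 0x5.
C[4]: S = E(K, 0x0) = 0x4; 0x3 ⊕ 0x4 = 0x7.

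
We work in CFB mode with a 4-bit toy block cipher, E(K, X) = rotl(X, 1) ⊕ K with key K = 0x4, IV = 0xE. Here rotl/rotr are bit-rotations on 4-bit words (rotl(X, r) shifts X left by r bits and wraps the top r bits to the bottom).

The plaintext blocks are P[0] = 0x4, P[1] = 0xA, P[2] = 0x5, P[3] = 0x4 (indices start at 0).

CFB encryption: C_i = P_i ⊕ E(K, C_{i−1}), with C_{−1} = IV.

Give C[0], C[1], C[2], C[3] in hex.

C[0] = 0xD, C[1] = 0x5, C[2] = 0xB, C[3] = 0x7

C[0]: E(K, 0xE) = 0x9; 0x4 ⊕ 0x9 = 0xD.
C[1]: E(K, 0xD) = 0xF; 0xA ⊕ 0xF = 0x5.
C[2]: E(K, 0x5) = 0xE; 0x5 ⊕ 0xE = 0xB.
C[3]: E(K, 0xB) = 0x3; 0x4 ⊕ 0x3 = 0x7.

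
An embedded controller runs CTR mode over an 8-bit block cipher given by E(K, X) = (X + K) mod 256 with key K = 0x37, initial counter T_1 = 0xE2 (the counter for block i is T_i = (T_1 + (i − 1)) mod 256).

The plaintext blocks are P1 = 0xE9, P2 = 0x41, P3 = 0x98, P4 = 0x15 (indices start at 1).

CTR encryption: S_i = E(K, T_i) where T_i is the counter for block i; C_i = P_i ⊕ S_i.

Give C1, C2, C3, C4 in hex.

C1: T = 0xE2, S = E(K, T) = 0x19; 0xE9 ⊕ 0x19 = 0xF0.
C2: T = 0xE3, S = E(K, T) = 0x1A; 0x41 ⊕ 0x1A = 0x5B.
C3: T = 0xE4, S = E(K, T) = 0x1B; 0x98 ⊕ 0x1B = 0x83.
C4: T = 0xE5, S = E(K, T) = 0x1C; 0x15 ⊕ 0x1C = 0x09.

C1 = 0xF0, C2 = 0x5B, C3 = 0x83, C4 = 0x09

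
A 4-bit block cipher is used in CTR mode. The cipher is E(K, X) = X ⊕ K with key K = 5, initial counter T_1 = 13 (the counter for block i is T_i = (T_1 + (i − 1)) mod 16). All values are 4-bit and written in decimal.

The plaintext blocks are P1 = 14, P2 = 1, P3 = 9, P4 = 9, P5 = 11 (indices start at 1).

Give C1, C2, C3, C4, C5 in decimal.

C1 = 6, C2 = 10, C3 = 3, C4 = 12, C5 = 15

CTR encryption: S_i = E(K, T_i) where T_i is the counter for block i; C_i = P_i ⊕ S_i.
C1: T = 13, S = E(K, T) = 8; 14 ⊕ 8 = 6.
C2: T = 14, S = E(K, T) = 11; 1 ⊕ 11 = 10.
C3: T = 15, S = E(K, T) = 10; 9 ⊕ 10 = 3.
C4: T = 0, S = E(K, T) = 5; 9 ⊕ 5 = 12.
C5: T = 1, S = E(K, T) = 4; 11 ⊕ 4 = 15.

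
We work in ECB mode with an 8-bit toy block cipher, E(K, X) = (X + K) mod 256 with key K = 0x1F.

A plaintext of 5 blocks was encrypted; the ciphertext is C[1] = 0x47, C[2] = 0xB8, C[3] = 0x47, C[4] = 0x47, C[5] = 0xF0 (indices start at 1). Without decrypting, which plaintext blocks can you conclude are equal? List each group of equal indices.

ECB encrypts each block independently with the same key, so equal ciphertext blocks imply equal plaintext blocks.
C[1] = C[3] = C[4] = 0x47, so P[1] = P[3] = P[4].

P[1] = P[3] = P[4]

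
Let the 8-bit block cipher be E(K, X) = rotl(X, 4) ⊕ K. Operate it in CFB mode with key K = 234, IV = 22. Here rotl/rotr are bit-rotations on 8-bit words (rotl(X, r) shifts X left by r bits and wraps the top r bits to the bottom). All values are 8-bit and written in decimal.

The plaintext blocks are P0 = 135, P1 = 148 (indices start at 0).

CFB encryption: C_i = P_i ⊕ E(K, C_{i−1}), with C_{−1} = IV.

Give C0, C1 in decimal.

C0: E(K, 22) = 139; 135 ⊕ 139 = 12.
C1: E(K, 12) = 42; 148 ⊕ 42 = 190.

C0 = 12, C1 = 190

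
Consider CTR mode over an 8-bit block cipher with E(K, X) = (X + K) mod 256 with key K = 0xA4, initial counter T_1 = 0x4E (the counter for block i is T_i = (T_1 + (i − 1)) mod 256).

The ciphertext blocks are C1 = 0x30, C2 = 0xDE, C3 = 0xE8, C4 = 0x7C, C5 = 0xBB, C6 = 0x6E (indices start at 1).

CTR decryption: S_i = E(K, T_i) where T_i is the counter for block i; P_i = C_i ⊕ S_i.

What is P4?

P4 = 0x89

P4: T = 0x51, S = E(K, T) = 0xF5; 0x7C ⊕ 0xF5 = 0x89.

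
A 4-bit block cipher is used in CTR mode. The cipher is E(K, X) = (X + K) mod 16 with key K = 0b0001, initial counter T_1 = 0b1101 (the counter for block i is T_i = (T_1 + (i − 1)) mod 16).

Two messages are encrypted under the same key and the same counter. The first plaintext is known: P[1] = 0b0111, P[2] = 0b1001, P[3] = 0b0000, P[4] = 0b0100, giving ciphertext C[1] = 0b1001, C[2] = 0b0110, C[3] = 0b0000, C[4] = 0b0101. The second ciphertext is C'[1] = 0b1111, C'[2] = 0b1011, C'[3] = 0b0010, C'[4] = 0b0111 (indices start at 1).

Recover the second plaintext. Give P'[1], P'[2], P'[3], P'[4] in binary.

In CTR with a reused counter, both messages share the same keystream S_i, so C_i ⊕ C'_i = P_i ⊕ P'_i and thus P'_i = P_i ⊕ C_i ⊕ C'_i.
P'[1]: 0b0111 ⊕ 0b1001 ⊕ 0b1111 = 0b0001.
P'[2]: 0b1001 ⊕ 0b0110 ⊕ 0b1011 = 0b0100.
P'[3]: 0b0000 ⊕ 0b0000 ⊕ 0b0010 = 0b0010.
P'[4]: 0b0100 ⊕ 0b0101 ⊕ 0b0111 = 0b0110.

P'[1] = 0b0001, P'[2] = 0b0100, P'[3] = 0b0010, P'[4] = 0b0110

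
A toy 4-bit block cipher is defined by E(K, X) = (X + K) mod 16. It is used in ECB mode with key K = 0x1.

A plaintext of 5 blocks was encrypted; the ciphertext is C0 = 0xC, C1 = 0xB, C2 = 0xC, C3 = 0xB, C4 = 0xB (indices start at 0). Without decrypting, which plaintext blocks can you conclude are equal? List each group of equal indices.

P0 = P2; P1 = P3 = P4

ECB encrypts each block independently with the same key, so equal ciphertext blocks imply equal plaintext blocks.
C0 = C2 = 0xC, so P0 = P2.
C1 = C3 = C4 = 0xB, so P1 = P3 = P4.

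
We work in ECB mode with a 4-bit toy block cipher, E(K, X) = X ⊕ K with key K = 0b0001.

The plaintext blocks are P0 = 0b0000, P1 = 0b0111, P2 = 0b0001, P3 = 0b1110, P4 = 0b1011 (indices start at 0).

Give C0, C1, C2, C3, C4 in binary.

C0 = 0b0001, C1 = 0b0110, C2 = 0b0000, C3 = 0b1111, C4 = 0b1010

ECB encryption: C_i = E(K, P_i).
C0: E(K, 0b0000) = 0b0001.
C1: E(K, 0b0111) = 0b0110.
C2: E(K, 0b0001) = 0b0000.
C3: E(K, 0b1110) = 0b1111.
C4: E(K, 0b1011) = 0b1010.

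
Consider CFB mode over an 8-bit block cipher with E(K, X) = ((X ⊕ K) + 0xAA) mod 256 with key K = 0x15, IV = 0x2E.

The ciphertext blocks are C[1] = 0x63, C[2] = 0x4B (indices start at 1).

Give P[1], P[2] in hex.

CFB decryption: P_i = C_i ⊕ E(K, C_{i−1}), with C_{0} = IV.
P[1]: E(K, 0x2E) = 0xE5; 0x63 ⊕ 0xE5 = 0x86.
P[2]: E(K, 0x63) = 0x20; 0x4B ⊕ 0x20 = 0x6B.

P[1] = 0x86, P[2] = 0x6B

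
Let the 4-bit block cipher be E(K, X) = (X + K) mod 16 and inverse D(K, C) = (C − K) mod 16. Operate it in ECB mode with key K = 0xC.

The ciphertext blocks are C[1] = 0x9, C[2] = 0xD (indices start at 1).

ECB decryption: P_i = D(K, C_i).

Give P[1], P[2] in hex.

P[1]: D(K, 0x9) = 0xD.
P[2]: D(K, 0xD) = 0x1.

P[1] = 0xD, P[2] = 0x1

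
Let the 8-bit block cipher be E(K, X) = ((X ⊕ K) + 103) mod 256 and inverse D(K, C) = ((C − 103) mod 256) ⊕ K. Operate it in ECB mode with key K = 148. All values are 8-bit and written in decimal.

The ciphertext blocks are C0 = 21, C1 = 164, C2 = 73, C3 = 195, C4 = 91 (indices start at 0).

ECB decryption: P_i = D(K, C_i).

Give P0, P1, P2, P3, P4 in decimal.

P0 = 58, P1 = 169, P2 = 118, P3 = 200, P4 = 96

P0: D(K, 21) = 58.
P1: D(K, 164) = 169.
P2: D(K, 73) = 118.
P3: D(K, 195) = 200.
P4: D(K, 91) = 96.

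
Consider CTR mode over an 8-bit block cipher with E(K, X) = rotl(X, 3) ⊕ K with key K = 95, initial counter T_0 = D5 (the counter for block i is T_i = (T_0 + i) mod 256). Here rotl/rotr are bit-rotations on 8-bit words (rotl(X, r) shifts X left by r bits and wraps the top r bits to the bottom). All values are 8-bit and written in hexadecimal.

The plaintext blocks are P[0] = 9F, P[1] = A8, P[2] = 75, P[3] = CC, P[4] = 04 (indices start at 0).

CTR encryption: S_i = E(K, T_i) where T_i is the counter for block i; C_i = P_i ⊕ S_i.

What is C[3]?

C[0]: T = D5, S = E(K, T) = 3B; 9F ⊕ 3B = A4.
C[1]: T = D6, S = E(K, T) = 23; A8 ⊕ 23 = 8B.
C[2]: T = D7, S = E(K, T) = 2B; 75 ⊕ 2B = 5E.
C[3]: T = D8, S = E(K, T) = 53; CC ⊕ 53 = 9F.

C[3] = 9F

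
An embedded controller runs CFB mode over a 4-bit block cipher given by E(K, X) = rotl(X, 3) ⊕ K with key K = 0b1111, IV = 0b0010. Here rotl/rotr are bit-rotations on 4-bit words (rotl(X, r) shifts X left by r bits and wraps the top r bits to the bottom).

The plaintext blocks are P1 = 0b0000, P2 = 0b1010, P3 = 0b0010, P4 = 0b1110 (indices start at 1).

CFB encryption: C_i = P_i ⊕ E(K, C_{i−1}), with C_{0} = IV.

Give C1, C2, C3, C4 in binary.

C1: E(K, 0b0010) = 0b1110; 0b0000 ⊕ 0b1110 = 0b1110.
C2: E(K, 0b1110) = 0b1000; 0b1010 ⊕ 0b1000 = 0b0010.
C3: E(K, 0b0010) = 0b1110; 0b0010 ⊕ 0b1110 = 0b1100.
C4: E(K, 0b1100) = 0b1001; 0b1110 ⊕ 0b1001 = 0b0111.

C1 = 0b1110, C2 = 0b0010, C3 = 0b1100, C4 = 0b0111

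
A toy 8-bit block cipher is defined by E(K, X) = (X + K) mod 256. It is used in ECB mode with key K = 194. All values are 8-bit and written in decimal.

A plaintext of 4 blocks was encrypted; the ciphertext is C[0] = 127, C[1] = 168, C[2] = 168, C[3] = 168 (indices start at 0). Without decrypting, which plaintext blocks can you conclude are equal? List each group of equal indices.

ECB encrypts each block independently with the same key, so equal ciphertext blocks imply equal plaintext blocks.
C[1] = C[2] = C[3] = 168, so P[1] = P[2] = P[3].

P[1] = P[2] = P[3]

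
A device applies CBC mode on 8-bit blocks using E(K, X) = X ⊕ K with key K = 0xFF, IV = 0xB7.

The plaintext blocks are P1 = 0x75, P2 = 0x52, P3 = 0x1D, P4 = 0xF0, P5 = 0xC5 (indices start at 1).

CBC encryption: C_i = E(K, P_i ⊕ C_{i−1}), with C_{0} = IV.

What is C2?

C2 = 0x90

C1: P1 ⊕ 0xB7 = 0xC2; E(K, 0xC2) = 0x3D.
C2: P2 ⊕ 0x3D = 0x6F; E(K, 0x6F) = 0x90.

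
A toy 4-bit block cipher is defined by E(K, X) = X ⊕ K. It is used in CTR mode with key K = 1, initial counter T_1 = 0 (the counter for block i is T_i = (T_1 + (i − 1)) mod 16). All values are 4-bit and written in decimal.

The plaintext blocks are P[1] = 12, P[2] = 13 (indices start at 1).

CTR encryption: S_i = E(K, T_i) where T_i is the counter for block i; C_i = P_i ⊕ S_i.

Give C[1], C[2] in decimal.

C[1]: T = 0, S = E(K, T) = 1; 12 ⊕ 1 = 13.
C[2]: T = 1, S = E(K, T) = 0; 13 ⊕ 0 = 13.

C[1] = 13, C[2] = 13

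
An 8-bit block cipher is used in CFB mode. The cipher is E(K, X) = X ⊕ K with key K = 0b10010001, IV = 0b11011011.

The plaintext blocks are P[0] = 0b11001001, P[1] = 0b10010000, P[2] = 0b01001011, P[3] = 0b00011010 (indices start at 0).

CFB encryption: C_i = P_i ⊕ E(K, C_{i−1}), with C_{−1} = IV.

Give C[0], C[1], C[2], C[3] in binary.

C[0]: E(K, 0b11011011) = 0b01001010; 0b11001001 ⊕ 0b01001010 = 0b10000011.
C[1]: E(K, 0b10000011) = 0b00010010; 0b10010000 ⊕ 0b00010010 = 0b10000010.
C[2]: E(K, 0b10000010) = 0b00010011; 0b01001011 ⊕ 0b00010011 = 0b01011000.
C[3]: E(K, 0b01011000) = 0b11001001; 0b00011010 ⊕ 0b11001001 = 0b11010011.

C[0] = 0b10000011, C[1] = 0b10000010, C[2] = 0b01011000, C[3] = 0b11010011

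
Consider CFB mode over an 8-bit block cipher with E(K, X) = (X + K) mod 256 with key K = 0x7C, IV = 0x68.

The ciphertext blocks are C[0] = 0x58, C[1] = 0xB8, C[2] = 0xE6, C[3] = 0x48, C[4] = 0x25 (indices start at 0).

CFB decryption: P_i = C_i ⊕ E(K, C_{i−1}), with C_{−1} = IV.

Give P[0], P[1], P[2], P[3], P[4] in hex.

P[0]: E(K, 0x68) = 0xE4; 0x58 ⊕ 0xE4 = 0xBC.
P[1]: E(K, 0x58) = 0xD4; 0xB8 ⊕ 0xD4 = 0x6C.
P[2]: E(K, 0xB8) = 0x34; 0xE6 ⊕ 0x34 = 0xD2.
P[3]: E(K, 0xE6) = 0x62; 0x48 ⊕ 0x62 = 0x2A.
P[4]: E(K, 0x48) = 0xC4; 0x25 ⊕ 0xC4 = 0xE1.

P[0] = 0xBC, P[1] = 0x6C, P[2] = 0xD2, P[3] = 0x2A, P[4] = 0xE1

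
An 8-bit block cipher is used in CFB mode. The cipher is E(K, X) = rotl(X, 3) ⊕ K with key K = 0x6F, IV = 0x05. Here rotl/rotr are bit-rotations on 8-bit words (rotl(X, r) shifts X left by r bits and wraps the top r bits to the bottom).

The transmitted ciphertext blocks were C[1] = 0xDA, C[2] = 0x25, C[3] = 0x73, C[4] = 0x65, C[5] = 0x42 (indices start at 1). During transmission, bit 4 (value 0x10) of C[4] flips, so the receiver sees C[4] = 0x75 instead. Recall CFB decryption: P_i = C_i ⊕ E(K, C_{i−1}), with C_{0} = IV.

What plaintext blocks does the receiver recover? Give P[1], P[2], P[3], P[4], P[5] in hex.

Only C[4] changed, to 0x75. In CFB, a change in C_i flips the same bit in P_i and garbles P_{i+1}. Decrypting the received ciphertext:
P[1]: E(K, 0x05) = 0x47; 0xDA ⊕ 0x47 = 0x9D.
P[2]: E(K, 0xDA) = 0xB9; 0x25 ⊕ 0xB9 = 0x9C.
P[3]: E(K, 0x25) = 0x46; 0x73 ⊕ 0x46 = 0x35.
P[4]: E(K, 0x73) = 0xF4; 0x75 ⊕ 0xF4 = 0x81.
P[5]: E(K, 0x75) = 0xC4; 0x42 ⊕ 0xC4 = 0x86.
Blocks that differ from the original plaintext: P[4], P[5].

P[1] = 0x9D, P[2] = 0x9C, P[3] = 0x35, P[4] = 0x81, P[5] = 0x86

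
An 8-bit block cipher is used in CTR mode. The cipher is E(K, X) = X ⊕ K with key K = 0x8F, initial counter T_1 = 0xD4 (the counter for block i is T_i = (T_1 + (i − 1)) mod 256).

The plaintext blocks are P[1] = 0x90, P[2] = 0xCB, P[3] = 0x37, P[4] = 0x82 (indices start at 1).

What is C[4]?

C[4] = 0xDA

CTR encryption: S_i = E(K, T_i) where T_i is the counter for block i; C_i = P_i ⊕ S_i.
C[1]: T = 0xD4, S = E(K, T) = 0x5B; 0x90 ⊕ 0x5B = 0xCB.
C[2]: T = 0xD5, S = E(K, T) = 0x5A; 0xCB ⊕ 0x5A = 0x91.
C[3]: T = 0xD6, S = E(K, T) = 0x59; 0x37 ⊕ 0x59 = 0x6E.
C[4]: T = 0xD7, S = E(K, T) = 0x58; 0x82 ⊕ 0x58 = 0xDA.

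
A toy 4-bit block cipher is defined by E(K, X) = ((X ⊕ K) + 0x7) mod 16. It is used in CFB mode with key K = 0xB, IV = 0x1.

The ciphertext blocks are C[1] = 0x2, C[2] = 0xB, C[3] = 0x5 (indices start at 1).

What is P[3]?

CFB decryption: P_i = C_i ⊕ E(K, C_{i−1}), with C_{0} = IV.
P[3]: E(K, 0xB) = 0x7; 0x5 ⊕ 0x7 = 0x2.

P[3] = 0x2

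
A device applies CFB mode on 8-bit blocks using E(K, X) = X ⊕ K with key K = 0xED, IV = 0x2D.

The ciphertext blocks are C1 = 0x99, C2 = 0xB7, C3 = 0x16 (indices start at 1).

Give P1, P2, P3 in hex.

P1 = 0x59, P2 = 0xC3, P3 = 0x4C

CFB decryption: P_i = C_i ⊕ E(K, C_{i−1}), with C_{0} = IV.
P1: E(K, 0x2D) = 0xC0; 0x99 ⊕ 0xC0 = 0x59.
P2: E(K, 0x99) = 0x74; 0xB7 ⊕ 0x74 = 0xC3.
P3: E(K, 0xB7) = 0x5A; 0x16 ⊕ 0x5A = 0x4C.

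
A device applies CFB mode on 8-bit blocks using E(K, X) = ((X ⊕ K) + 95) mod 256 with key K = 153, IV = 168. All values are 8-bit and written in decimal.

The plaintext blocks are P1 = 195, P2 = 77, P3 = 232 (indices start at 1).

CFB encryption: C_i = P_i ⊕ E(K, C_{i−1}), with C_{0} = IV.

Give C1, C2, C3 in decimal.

C1: E(K, 168) = 144; 195 ⊕ 144 = 83.
C2: E(K, 83) = 41; 77 ⊕ 41 = 100.
C3: E(K, 100) = 92; 232 ⊕ 92 = 180.

C1 = 83, C2 = 100, C3 = 180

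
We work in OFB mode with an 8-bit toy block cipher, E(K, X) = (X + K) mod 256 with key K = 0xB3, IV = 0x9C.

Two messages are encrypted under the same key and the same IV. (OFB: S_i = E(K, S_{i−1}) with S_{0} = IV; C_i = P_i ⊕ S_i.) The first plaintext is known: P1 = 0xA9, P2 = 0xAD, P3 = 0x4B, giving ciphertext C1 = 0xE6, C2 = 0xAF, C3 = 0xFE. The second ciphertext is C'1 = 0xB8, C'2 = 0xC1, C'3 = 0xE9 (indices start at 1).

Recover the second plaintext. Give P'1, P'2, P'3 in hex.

P'1 = 0xF7, P'2 = 0xC3, P'3 = 0x5C

In OFB with a reused IV, both messages share the same keystream S_i, so C_i ⊕ C'_i = P_i ⊕ P'_i and thus P'_i = P_i ⊕ C_i ⊕ C'_i.
P'1: 0xA9 ⊕ 0xE6 ⊕ 0xB8 = 0xF7.
P'2: 0xAD ⊕ 0xAF ⊕ 0xC1 = 0xC3.
P'3: 0x4B ⊕ 0xFE ⊕ 0xE9 = 0x5C.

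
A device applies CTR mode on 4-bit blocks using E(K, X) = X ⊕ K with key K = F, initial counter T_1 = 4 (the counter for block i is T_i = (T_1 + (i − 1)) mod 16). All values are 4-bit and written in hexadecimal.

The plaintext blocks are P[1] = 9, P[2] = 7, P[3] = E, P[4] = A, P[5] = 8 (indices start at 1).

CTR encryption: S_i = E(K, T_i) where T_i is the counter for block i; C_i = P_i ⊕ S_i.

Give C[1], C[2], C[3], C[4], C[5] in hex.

C[1] = 2, C[2] = D, C[3] = 7, C[4] = 2, C[5] = F

C[1]: T = 4, S = E(K, T) = B; 9 ⊕ B = 2.
C[2]: T = 5, S = E(K, T) = A; 7 ⊕ A = D.
C[3]: T = 6, S = E(K, T) = 9; E ⊕ 9 = 7.
C[4]: T = 7, S = E(K, T) = 8; A ⊕ 8 = 2.
C[5]: T = 8, S = E(K, T) = 7; 8 ⊕ 7 = F.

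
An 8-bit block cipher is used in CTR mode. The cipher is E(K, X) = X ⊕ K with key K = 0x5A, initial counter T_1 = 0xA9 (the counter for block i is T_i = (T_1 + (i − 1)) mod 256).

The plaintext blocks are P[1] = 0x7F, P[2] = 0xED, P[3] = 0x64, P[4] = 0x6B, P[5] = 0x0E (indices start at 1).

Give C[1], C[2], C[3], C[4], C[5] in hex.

C[1] = 0x8C, C[2] = 0x1D, C[3] = 0x95, C[4] = 0x9D, C[5] = 0xF9

CTR encryption: S_i = E(K, T_i) where T_i is the counter for block i; C_i = P_i ⊕ S_i.
C[1]: T = 0xA9, S = E(K, T) = 0xF3; 0x7F ⊕ 0xF3 = 0x8C.
C[2]: T = 0xAA, S = E(K, T) = 0xF0; 0xED ⊕ 0xF0 = 0x1D.
C[3]: T = 0xAB, S = E(K, T) = 0xF1; 0x64 ⊕ 0xF1 = 0x95.
C[4]: T = 0xAC, S = E(K, T) = 0xF6; 0x6B ⊕ 0xF6 = 0x9D.
C[5]: T = 0xAD, S = E(K, T) = 0xF7; 0x0E ⊕ 0xF7 = 0xF9.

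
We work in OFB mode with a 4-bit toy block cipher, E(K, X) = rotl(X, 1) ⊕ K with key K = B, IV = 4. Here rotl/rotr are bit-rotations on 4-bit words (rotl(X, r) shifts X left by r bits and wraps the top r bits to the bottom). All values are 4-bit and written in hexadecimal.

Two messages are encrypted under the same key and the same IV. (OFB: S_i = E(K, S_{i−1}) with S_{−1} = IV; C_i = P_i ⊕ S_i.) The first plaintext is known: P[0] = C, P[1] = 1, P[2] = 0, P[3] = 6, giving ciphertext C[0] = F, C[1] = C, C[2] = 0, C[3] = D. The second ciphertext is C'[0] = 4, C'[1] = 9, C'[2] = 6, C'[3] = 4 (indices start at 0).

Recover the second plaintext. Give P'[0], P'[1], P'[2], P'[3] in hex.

P'[0] = 7, P'[1] = 4, P'[2] = 6, P'[3] = F

In OFB with a reused IV, both messages share the same keystream S_i, so C_i ⊕ C'_i = P_i ⊕ P'_i and thus P'_i = P_i ⊕ C_i ⊕ C'_i.
P'[0]: C ⊕ F ⊕ 4 = 7.
P'[1]: 1 ⊕ C ⊕ 9 = 4.
P'[2]: 0 ⊕ 0 ⊕ 6 = 6.
P'[3]: 6 ⊕ D ⊕ 4 = F.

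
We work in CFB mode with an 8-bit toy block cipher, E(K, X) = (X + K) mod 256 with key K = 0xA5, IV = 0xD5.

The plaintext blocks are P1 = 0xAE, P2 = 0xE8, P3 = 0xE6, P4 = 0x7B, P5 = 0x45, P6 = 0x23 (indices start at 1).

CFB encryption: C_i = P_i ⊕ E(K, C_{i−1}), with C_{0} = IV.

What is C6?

C6 = 0xB8

C1: E(K, 0xD5) = 0x7A; 0xAE ⊕ 0x7A = 0xD4.
C2: E(K, 0xD4) = 0x79; 0xE8 ⊕ 0x79 = 0x91.
C3: E(K, 0x91) = 0x36; 0xE6 ⊕ 0x36 = 0xD0.
C4: E(K, 0xD0) = 0x75; 0x7B ⊕ 0x75 = 0x0E.
C5: E(K, 0x0E) = 0xB3; 0x45 ⊕ 0xB3 = 0xF6.
C6: E(K, 0xF6) = 0x9B; 0x23 ⊕ 0x9B = 0xB8.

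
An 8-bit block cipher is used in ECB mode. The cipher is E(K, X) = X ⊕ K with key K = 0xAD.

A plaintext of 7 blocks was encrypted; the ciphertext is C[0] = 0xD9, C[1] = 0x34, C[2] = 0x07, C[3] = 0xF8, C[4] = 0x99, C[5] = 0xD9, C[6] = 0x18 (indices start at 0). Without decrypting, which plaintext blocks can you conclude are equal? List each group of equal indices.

P[0] = P[5]

ECB encrypts each block independently with the same key, so equal ciphertext blocks imply equal plaintext blocks.
C[0] = C[5] = 0xD9, so P[0] = P[5].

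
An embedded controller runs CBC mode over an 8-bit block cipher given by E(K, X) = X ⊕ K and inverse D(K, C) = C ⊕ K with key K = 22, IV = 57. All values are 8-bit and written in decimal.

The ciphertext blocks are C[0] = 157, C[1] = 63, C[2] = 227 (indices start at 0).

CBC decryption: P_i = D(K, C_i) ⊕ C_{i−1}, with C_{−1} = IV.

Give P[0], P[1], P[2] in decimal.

P[0]: D(K, 157) = 139; 139 ⊕ 57 = 178.
P[1]: D(K, 63) = 41; 41 ⊕ 157 = 180.
P[2]: D(K, 227) = 245; 245 ⊕ 63 = 202.

P[0] = 178, P[1] = 180, P[2] = 202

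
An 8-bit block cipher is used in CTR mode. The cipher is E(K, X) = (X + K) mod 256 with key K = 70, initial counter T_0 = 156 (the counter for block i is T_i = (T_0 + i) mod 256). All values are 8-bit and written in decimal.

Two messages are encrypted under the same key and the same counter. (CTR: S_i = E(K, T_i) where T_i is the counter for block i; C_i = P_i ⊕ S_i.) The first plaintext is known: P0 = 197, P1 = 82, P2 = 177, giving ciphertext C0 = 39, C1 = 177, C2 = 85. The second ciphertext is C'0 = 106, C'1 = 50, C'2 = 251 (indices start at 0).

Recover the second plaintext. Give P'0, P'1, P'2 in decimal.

P'0 = 136, P'1 = 209, P'2 = 31

In CTR with a reused counter, both messages share the same keystream S_i, so C_i ⊕ C'_i = P_i ⊕ P'_i and thus P'_i = P_i ⊕ C_i ⊕ C'_i.
P'0: 197 ⊕ 39 ⊕ 106 = 136.
P'1: 82 ⊕ 177 ⊕ 50 = 209.
P'2: 177 ⊕ 85 ⊕ 251 = 31.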